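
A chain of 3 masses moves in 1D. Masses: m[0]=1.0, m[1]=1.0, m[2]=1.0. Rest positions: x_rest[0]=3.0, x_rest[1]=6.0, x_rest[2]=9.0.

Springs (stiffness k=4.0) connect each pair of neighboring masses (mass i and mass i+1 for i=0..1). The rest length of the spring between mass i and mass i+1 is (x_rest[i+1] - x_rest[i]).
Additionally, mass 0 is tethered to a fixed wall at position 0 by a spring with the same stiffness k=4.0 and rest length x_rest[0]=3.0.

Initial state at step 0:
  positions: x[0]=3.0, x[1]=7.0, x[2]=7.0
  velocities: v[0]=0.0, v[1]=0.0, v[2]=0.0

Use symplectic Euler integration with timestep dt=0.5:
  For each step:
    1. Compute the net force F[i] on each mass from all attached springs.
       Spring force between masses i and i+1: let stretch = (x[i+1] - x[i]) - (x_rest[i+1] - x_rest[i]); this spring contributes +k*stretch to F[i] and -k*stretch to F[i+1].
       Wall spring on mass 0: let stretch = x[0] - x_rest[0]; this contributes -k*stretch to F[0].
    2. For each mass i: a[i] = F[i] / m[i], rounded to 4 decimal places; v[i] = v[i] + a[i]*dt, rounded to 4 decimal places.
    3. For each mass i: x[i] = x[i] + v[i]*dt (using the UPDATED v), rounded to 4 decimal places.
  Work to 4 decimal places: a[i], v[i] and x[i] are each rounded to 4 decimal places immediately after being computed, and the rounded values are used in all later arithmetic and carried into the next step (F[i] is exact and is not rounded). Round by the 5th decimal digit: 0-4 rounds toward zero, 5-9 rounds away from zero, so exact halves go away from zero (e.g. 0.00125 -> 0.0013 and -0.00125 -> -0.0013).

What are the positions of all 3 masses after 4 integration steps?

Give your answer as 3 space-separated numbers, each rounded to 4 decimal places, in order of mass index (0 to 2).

Step 0: x=[3.0000 7.0000 7.0000] v=[0.0000 0.0000 0.0000]
Step 1: x=[4.0000 3.0000 10.0000] v=[2.0000 -8.0000 6.0000]
Step 2: x=[0.0000 7.0000 9.0000] v=[-8.0000 8.0000 -2.0000]
Step 3: x=[3.0000 6.0000 9.0000] v=[6.0000 -2.0000 0.0000]
Step 4: x=[6.0000 5.0000 9.0000] v=[6.0000 -2.0000 0.0000]

Answer: 6.0000 5.0000 9.0000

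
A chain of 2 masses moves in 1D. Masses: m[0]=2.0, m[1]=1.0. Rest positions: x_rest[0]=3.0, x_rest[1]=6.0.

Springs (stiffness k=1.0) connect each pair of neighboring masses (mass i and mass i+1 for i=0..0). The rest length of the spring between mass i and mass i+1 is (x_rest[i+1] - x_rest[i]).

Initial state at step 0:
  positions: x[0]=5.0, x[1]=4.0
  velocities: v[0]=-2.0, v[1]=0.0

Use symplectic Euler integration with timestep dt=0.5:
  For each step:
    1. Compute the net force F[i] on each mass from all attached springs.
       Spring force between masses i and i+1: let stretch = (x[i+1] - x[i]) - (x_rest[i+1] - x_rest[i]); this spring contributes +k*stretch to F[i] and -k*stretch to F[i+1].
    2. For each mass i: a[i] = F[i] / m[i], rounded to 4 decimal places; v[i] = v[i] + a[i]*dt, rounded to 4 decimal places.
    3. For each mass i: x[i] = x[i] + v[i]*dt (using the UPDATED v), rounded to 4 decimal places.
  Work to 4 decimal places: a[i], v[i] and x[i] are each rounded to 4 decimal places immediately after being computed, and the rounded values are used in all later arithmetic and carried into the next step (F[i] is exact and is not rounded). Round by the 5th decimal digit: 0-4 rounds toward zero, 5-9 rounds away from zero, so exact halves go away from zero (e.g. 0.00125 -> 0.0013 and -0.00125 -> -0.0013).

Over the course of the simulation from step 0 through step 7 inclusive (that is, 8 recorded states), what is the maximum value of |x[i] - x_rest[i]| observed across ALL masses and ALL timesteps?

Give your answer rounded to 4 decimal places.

Step 0: x=[5.0000 4.0000] v=[-2.0000 0.0000]
Step 1: x=[3.5000 5.0000] v=[-3.0000 2.0000]
Step 2: x=[1.8125 6.3750] v=[-3.3750 2.7500]
Step 3: x=[0.3203 7.3594] v=[-2.9844 1.9688]
Step 4: x=[-0.6670 7.3340] v=[-1.9746 -0.0508]
Step 5: x=[-1.0292 6.0584] v=[-0.7244 -2.5513]
Step 6: x=[-0.8805 3.7609] v=[0.2975 -4.5951]
Step 7: x=[-0.5266 1.0530] v=[0.7079 -5.4158]
Max displacement = 4.9470

Answer: 4.9470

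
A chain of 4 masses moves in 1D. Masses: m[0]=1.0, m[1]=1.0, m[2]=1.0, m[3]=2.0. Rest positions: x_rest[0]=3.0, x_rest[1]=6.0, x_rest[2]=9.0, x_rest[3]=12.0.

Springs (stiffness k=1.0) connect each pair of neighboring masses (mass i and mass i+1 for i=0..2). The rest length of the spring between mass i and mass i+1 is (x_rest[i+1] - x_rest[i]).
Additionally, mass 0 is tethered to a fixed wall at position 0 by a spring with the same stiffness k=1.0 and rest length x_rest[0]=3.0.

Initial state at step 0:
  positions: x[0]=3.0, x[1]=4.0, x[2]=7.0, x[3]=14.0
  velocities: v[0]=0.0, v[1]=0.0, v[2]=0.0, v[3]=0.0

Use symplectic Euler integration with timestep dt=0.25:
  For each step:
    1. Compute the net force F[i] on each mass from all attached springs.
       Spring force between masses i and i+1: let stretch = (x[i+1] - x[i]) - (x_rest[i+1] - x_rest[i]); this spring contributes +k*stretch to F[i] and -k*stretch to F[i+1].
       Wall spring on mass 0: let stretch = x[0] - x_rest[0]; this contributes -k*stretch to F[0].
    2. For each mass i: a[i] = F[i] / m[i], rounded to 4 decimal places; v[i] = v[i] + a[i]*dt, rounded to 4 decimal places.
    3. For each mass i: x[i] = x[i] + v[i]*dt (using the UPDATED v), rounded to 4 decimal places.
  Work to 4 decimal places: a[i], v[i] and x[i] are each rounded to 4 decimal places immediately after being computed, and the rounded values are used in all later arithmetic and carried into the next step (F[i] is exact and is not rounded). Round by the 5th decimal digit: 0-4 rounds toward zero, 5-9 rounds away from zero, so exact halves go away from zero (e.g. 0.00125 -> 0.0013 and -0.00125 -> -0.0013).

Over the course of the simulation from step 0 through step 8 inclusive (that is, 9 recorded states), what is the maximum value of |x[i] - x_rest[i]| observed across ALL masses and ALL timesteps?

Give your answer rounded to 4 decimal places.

Step 0: x=[3.0000 4.0000 7.0000 14.0000] v=[0.0000 0.0000 0.0000 0.0000]
Step 1: x=[2.8750 4.1250 7.2500 13.8750] v=[-0.5000 0.5000 1.0000 -0.5000]
Step 2: x=[2.6484 4.3672 7.7188 13.6367] v=[-0.9063 0.9688 1.8750 -0.9531]
Step 3: x=[2.3637 4.7115 8.3480 13.3072] v=[-1.1387 1.3770 2.5166 -1.3179]
Step 4: x=[2.0780 5.1363 9.0598 12.9165] v=[-1.1427 1.6992 2.8473 -1.5628]
Step 5: x=[1.8536 5.6152 9.7675 12.4990] v=[-0.8976 1.9155 2.8306 -1.6699]
Step 6: x=[1.7485 6.1185 10.3864 12.0899] v=[-0.4206 2.0132 2.4754 -1.6363]
Step 7: x=[1.8072 6.6154 10.8450 11.7214] v=[0.2348 1.9877 1.8343 -1.4742]
Step 8: x=[2.0535 7.0762 11.0940 11.4192] v=[0.9851 1.8431 0.9960 -1.2088]
Max displacement = 2.0940

Answer: 2.0940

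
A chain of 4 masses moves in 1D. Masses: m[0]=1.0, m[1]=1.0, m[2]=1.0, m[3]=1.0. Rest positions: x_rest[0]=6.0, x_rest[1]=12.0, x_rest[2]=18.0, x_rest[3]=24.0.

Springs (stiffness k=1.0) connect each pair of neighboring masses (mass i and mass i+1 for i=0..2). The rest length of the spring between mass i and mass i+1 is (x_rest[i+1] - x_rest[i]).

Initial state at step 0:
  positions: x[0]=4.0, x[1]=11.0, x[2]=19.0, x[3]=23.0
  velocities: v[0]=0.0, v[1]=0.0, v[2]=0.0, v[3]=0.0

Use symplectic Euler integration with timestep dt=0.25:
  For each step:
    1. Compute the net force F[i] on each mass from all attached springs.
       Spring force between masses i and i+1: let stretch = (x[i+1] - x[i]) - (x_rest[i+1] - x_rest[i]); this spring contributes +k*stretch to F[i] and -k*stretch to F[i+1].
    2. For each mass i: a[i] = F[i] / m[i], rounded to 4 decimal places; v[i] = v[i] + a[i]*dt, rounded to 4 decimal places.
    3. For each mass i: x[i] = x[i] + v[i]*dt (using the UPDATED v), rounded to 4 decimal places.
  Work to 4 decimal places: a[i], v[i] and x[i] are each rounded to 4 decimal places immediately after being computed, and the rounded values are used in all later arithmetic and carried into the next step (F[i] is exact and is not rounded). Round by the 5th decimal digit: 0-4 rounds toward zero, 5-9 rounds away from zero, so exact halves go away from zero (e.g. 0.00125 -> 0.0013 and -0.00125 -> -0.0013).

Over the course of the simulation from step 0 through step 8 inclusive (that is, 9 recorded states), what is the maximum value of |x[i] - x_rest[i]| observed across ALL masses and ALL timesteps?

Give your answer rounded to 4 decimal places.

Step 0: x=[4.0000 11.0000 19.0000 23.0000] v=[0.0000 0.0000 0.0000 0.0000]
Step 1: x=[4.0625 11.0625 18.7500 23.1250] v=[0.2500 0.2500 -1.0000 0.5000]
Step 2: x=[4.1875 11.1680 18.2930 23.3516] v=[0.5000 0.4219 -1.8281 0.9063]
Step 3: x=[4.3738 11.2825 17.7068 23.6370] v=[0.7451 0.4580 -2.3447 1.1417]
Step 4: x=[4.6169 11.3667 17.0898 23.9268] v=[0.9723 0.3369 -2.4682 1.1592]
Step 5: x=[4.9069 11.3868 16.5424 24.1643] v=[1.1598 0.0802 -2.1897 0.9500]
Step 6: x=[5.2269 11.3241 16.1491 24.3004] v=[1.2798 -0.2509 -1.5731 0.5445]
Step 7: x=[5.5529 11.1819 15.9637 24.3021] v=[1.3041 -0.5690 -0.7415 0.0067]
Step 8: x=[5.8558 10.9867 16.0006 24.1576] v=[1.2114 -0.7808 0.1477 -0.5779]
Max displacement = 2.0363

Answer: 2.0363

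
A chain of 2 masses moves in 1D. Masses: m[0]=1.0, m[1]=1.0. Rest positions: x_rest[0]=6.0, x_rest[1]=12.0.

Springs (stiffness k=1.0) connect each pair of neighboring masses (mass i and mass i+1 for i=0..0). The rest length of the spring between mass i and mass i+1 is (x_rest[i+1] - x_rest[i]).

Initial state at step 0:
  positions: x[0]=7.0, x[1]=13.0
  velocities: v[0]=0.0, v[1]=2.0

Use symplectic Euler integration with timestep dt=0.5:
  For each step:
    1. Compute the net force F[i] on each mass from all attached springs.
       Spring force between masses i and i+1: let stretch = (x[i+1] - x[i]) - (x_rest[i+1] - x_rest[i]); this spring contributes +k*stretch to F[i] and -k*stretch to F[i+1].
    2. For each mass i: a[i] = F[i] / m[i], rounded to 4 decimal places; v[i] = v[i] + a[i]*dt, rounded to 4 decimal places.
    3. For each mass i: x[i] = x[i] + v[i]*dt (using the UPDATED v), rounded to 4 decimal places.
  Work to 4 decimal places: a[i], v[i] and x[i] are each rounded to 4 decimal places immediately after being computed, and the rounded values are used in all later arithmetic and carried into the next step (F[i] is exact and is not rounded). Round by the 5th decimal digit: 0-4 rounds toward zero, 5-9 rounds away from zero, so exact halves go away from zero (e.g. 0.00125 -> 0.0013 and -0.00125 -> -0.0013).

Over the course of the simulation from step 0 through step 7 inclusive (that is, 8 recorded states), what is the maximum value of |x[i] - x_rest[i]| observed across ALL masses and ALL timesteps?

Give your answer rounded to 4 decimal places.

Step 0: x=[7.0000 13.0000] v=[0.0000 2.0000]
Step 1: x=[7.0000 14.0000] v=[0.0000 2.0000]
Step 2: x=[7.2500 14.7500] v=[0.5000 1.5000]
Step 3: x=[7.8750 15.1250] v=[1.2500 0.7500]
Step 4: x=[8.8125 15.1875] v=[1.8750 0.1250]
Step 5: x=[9.8438 15.1563] v=[2.0625 -0.0625]
Step 6: x=[10.7032 15.2970] v=[1.7188 0.2813]
Step 7: x=[11.2111 15.7892] v=[1.0157 0.9844]
Max displacement = 5.2111

Answer: 5.2111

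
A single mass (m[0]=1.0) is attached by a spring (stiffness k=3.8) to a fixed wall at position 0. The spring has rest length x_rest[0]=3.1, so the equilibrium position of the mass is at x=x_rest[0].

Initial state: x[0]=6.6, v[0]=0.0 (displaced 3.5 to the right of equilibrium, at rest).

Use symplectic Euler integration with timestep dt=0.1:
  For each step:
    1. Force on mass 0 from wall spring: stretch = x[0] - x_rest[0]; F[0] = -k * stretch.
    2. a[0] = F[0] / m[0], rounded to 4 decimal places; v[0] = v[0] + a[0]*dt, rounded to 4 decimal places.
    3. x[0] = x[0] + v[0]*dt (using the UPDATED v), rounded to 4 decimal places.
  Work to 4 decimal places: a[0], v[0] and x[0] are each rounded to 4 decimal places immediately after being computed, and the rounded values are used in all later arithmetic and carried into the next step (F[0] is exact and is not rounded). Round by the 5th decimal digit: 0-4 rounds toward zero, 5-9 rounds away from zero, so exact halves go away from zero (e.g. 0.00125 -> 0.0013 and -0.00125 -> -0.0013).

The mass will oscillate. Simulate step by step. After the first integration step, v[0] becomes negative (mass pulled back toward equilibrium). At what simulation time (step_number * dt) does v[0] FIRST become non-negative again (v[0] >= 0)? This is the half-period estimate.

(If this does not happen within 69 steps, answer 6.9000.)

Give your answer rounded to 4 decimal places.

Answer: 1.7000

Derivation:
Step 0: x=[6.6000] v=[0.0000]
Step 1: x=[6.4670] v=[-1.3300]
Step 2: x=[6.2061] v=[-2.6095]
Step 3: x=[5.8271] v=[-3.7898]
Step 4: x=[5.3445] v=[-4.8261]
Step 5: x=[4.7766] v=[-5.6790]
Step 6: x=[4.1450] v=[-6.3161]
Step 7: x=[3.4737] v=[-6.7132]
Step 8: x=[2.7882] v=[-6.8552]
Step 9: x=[2.1145] v=[-6.7367]
Step 10: x=[1.4783] v=[-6.3622]
Step 11: x=[0.9037] v=[-5.7460]
Step 12: x=[0.4126] v=[-4.9114]
Step 13: x=[0.0236] v=[-3.8902]
Step 14: x=[-0.2485] v=[-2.7212]
Step 15: x=[-0.3934] v=[-1.4488]
Step 16: x=[-0.4055] v=[-0.1213]
Step 17: x=[-0.2844] v=[1.2108]
First v>=0 after going negative at step 17, time=1.7000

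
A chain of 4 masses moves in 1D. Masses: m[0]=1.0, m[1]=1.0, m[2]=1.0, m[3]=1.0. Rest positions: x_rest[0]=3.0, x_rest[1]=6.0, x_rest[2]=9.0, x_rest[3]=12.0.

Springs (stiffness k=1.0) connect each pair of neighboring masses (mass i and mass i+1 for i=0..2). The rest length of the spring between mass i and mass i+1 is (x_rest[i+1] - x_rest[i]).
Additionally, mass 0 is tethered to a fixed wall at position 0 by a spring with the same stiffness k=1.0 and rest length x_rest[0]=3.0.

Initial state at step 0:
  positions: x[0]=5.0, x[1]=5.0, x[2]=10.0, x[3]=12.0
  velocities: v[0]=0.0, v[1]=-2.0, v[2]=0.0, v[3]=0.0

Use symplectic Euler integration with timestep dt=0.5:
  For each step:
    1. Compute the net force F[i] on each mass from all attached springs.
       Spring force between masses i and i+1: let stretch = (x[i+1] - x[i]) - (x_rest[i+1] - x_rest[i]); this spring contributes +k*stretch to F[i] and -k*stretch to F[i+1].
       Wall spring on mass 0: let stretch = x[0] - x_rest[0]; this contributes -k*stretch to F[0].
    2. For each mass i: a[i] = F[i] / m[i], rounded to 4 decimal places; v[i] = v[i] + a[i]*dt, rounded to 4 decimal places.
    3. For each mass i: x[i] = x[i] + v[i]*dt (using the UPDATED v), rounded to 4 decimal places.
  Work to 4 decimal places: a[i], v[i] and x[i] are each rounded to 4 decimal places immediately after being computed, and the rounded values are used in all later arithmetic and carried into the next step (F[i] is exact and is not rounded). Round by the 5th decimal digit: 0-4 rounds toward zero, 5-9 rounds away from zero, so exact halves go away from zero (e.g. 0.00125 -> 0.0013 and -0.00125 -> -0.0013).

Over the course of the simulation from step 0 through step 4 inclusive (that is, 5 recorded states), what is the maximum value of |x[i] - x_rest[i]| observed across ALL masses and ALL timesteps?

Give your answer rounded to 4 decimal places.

Step 0: x=[5.0000 5.0000 10.0000 12.0000] v=[0.0000 -2.0000 0.0000 0.0000]
Step 1: x=[3.7500 5.2500 9.2500 12.2500] v=[-2.5000 0.5000 -1.5000 0.5000]
Step 2: x=[1.9375 6.1250 8.2500 12.5000] v=[-3.6250 1.7500 -2.0000 0.5000]
Step 3: x=[0.6875 6.4844 7.7813 12.4375] v=[-2.5000 0.7188 -0.9375 -0.1250]
Step 4: x=[0.7149 5.7188 8.1524 11.9610] v=[0.0547 -1.5312 0.7422 -0.9531]
Max displacement = 2.3125

Answer: 2.3125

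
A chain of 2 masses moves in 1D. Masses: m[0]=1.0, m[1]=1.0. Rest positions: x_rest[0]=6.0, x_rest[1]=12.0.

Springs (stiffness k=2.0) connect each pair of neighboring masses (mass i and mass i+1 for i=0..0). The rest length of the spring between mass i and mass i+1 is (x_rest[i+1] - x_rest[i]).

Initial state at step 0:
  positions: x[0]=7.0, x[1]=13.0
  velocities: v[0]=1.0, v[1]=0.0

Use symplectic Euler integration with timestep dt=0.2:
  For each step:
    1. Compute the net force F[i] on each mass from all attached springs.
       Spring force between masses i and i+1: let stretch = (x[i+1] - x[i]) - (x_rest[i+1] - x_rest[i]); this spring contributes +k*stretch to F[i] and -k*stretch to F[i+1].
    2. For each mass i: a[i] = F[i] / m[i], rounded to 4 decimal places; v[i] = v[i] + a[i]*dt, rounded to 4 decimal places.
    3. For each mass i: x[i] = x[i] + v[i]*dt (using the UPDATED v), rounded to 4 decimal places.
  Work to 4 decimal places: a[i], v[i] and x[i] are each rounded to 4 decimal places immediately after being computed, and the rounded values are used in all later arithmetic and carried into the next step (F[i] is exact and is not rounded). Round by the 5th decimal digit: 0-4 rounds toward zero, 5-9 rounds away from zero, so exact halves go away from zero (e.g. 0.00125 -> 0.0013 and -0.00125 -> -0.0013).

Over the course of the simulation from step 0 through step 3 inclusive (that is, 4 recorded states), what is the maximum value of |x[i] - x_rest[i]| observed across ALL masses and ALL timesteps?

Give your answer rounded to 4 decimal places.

Answer: 1.5386

Derivation:
Step 0: x=[7.0000 13.0000] v=[1.0000 0.0000]
Step 1: x=[7.2000 13.0000] v=[1.0000 0.0000]
Step 2: x=[7.3840 13.0160] v=[0.9200 0.0800]
Step 3: x=[7.5386 13.0614] v=[0.7728 0.2272]
Max displacement = 1.5386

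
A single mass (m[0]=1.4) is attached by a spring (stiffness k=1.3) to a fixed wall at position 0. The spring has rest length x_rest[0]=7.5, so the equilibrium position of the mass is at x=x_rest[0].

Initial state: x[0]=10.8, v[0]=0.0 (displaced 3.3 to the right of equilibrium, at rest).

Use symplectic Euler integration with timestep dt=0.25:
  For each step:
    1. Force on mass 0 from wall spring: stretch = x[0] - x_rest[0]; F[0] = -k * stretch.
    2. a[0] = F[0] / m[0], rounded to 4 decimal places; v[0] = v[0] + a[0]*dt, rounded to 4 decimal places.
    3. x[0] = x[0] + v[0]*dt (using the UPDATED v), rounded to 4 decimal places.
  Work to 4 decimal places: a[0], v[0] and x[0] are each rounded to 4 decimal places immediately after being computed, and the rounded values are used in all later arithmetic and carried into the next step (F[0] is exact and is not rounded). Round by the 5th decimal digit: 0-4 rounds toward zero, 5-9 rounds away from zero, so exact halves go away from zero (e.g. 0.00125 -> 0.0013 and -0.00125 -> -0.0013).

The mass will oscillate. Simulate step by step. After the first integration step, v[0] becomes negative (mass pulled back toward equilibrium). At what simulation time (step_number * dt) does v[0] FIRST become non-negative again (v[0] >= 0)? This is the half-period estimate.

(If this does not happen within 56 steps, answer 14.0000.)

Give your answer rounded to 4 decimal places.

Step 0: x=[10.8000] v=[0.0000]
Step 1: x=[10.6085] v=[-0.7661]
Step 2: x=[10.2366] v=[-1.4877]
Step 3: x=[9.7059] v=[-2.1230]
Step 4: x=[9.0471] v=[-2.6351]
Step 5: x=[8.2985] v=[-2.9943]
Step 6: x=[7.5036] v=[-3.1797]
Step 7: x=[6.7085] v=[-3.1805]
Step 8: x=[5.9593] v=[-2.9968]
Step 9: x=[5.2995] v=[-2.6391]
Step 10: x=[4.7674] v=[-2.1283]
Step 11: x=[4.3939] v=[-1.4940]
Step 12: x=[4.2007] v=[-0.7730]
Step 13: x=[4.1989] v=[-0.0071]
Step 14: x=[4.3887] v=[0.7592]
First v>=0 after going negative at step 14, time=3.5000

Answer: 3.5000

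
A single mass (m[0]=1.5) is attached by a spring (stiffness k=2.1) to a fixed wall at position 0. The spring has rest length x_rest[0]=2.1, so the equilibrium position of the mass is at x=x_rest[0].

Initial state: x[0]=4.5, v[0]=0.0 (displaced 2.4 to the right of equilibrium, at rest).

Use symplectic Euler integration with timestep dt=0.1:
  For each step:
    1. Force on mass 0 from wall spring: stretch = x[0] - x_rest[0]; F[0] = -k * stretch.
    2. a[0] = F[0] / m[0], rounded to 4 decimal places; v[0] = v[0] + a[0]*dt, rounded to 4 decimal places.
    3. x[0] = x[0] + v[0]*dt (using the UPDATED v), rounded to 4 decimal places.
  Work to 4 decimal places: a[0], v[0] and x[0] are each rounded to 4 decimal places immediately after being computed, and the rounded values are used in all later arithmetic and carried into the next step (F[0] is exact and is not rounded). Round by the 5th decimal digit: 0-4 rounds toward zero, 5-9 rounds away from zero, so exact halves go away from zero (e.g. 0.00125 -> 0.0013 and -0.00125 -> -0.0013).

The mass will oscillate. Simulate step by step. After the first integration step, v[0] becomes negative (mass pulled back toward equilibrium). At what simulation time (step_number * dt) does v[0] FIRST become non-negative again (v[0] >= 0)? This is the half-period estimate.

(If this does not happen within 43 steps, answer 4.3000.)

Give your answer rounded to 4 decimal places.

Answer: 2.7000

Derivation:
Step 0: x=[4.5000] v=[0.0000]
Step 1: x=[4.4664] v=[-0.3360]
Step 2: x=[4.3997] v=[-0.6673]
Step 3: x=[4.3008] v=[-0.9893]
Step 4: x=[4.1711] v=[-1.2974]
Step 5: x=[4.0124] v=[-1.5874]
Step 6: x=[3.8269] v=[-1.8551]
Step 7: x=[3.6172] v=[-2.0969]
Step 8: x=[3.3863] v=[-2.3093]
Step 9: x=[3.1374] v=[-2.4894]
Step 10: x=[2.8739] v=[-2.6346]
Step 11: x=[2.5996] v=[-2.7430]
Step 12: x=[2.3183] v=[-2.8129]
Step 13: x=[2.0340] v=[-2.8435]
Step 14: x=[1.7506] v=[-2.8343]
Step 15: x=[1.4721] v=[-2.7854]
Step 16: x=[1.2024] v=[-2.6975]
Step 17: x=[0.9452] v=[-2.5718]
Step 18: x=[0.7042] v=[-2.4101]
Step 19: x=[0.4827] v=[-2.2147]
Step 20: x=[0.2839] v=[-1.9883]
Step 21: x=[0.1105] v=[-1.7341]
Step 22: x=[-0.0351] v=[-1.4556]
Step 23: x=[-0.1508] v=[-1.1567]
Step 24: x=[-0.2350] v=[-0.8416]
Step 25: x=[-0.2865] v=[-0.5147]
Step 26: x=[-0.3046] v=[-0.1806]
Step 27: x=[-0.2890] v=[0.1560]
First v>=0 after going negative at step 27, time=2.7000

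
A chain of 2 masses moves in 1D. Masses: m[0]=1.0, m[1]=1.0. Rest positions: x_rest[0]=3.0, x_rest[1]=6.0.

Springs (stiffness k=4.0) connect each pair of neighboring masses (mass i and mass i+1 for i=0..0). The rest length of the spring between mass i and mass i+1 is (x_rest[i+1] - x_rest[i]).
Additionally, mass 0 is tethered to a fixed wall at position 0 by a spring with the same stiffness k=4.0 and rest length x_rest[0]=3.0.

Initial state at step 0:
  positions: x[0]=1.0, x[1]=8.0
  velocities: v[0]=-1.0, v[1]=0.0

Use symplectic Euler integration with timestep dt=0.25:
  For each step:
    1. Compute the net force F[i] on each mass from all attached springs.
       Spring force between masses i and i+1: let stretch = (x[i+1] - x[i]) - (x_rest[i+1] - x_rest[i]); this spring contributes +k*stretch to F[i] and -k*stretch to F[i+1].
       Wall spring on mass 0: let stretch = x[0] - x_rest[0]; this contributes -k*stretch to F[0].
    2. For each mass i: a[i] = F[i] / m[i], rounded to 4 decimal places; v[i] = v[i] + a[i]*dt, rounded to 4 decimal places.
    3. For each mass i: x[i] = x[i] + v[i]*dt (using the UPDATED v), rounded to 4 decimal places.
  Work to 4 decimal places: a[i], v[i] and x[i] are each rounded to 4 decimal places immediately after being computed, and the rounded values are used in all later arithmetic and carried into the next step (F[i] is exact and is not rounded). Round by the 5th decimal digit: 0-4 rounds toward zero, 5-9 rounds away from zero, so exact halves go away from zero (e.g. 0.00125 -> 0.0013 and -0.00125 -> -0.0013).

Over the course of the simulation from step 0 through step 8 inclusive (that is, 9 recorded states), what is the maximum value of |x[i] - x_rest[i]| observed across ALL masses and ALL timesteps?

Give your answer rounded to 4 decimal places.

Answer: 2.8756

Derivation:
Step 0: x=[1.0000 8.0000] v=[-1.0000 0.0000]
Step 1: x=[2.2500 7.0000] v=[5.0000 -4.0000]
Step 2: x=[4.1250 5.5625] v=[7.5000 -5.7500]
Step 3: x=[5.3281 4.5156] v=[4.8125 -4.1875]
Step 4: x=[4.9961 4.4219] v=[-1.3281 -0.3750]
Step 5: x=[3.2715 5.2217] v=[-6.8984 3.1992]
Step 6: x=[1.2166 6.2840] v=[-8.2197 4.2490]
Step 7: x=[0.1244 6.8294] v=[-4.3689 2.1816]
Step 8: x=[0.6773 6.4486] v=[2.2117 -1.5234]
Max displacement = 2.8756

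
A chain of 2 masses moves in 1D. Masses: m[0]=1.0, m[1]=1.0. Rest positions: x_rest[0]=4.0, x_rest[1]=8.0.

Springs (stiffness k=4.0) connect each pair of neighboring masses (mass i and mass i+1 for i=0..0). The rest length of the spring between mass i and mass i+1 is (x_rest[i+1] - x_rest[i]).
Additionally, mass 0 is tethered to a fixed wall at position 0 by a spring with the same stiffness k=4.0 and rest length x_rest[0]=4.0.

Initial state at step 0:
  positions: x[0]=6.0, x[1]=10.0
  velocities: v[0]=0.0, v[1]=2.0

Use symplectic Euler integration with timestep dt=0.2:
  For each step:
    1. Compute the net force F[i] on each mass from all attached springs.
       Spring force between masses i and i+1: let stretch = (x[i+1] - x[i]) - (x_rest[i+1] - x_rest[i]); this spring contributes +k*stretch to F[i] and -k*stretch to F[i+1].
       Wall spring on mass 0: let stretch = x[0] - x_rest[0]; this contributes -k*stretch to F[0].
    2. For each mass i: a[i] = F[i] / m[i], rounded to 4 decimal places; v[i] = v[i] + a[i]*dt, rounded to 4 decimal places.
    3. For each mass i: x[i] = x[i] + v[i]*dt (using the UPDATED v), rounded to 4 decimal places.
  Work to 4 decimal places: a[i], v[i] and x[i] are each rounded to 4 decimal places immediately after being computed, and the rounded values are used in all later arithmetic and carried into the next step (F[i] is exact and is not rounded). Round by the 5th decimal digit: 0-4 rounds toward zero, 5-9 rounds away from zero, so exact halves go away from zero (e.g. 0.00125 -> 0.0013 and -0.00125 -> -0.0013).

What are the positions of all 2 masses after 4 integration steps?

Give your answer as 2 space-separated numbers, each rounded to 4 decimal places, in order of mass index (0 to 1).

Step 0: x=[6.0000 10.0000] v=[0.0000 2.0000]
Step 1: x=[5.6800 10.4000] v=[-1.6000 2.0000]
Step 2: x=[5.2064 10.6848] v=[-2.3680 1.4240]
Step 3: x=[4.7763 10.7331] v=[-2.1504 0.2413]
Step 4: x=[4.5351 10.4683] v=[-1.2060 -1.3241]

Answer: 4.5351 10.4683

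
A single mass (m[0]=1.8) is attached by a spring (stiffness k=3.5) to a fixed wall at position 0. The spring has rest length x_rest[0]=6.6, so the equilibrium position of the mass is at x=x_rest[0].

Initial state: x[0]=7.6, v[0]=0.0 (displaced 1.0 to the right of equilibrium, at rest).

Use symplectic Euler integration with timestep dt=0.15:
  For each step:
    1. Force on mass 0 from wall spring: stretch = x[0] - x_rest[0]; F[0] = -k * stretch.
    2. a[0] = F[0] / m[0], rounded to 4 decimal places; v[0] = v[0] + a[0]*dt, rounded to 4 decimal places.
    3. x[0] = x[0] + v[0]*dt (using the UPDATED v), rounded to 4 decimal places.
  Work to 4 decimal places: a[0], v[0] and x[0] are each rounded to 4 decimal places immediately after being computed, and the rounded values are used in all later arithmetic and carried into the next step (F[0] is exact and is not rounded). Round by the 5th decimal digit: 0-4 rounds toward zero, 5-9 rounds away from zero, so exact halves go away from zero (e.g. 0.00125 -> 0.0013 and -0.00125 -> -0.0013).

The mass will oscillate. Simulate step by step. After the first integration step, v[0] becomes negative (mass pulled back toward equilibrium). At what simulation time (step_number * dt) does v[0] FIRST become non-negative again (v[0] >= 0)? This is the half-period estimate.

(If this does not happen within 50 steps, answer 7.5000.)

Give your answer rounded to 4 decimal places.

Step 0: x=[7.6000] v=[0.0000]
Step 1: x=[7.5562] v=[-0.2917]
Step 2: x=[7.4706] v=[-0.5706]
Step 3: x=[7.3469] v=[-0.8245]
Step 4: x=[7.1906] v=[-1.0423]
Step 5: x=[7.0084] v=[-1.2146]
Step 6: x=[6.8083] v=[-1.3337]
Step 7: x=[6.5991] v=[-1.3945]
Step 8: x=[6.3900] v=[-1.3942]
Step 9: x=[6.1901] v=[-1.3330]
Step 10: x=[6.0081] v=[-1.2135]
Step 11: x=[5.8520] v=[-1.0409]
Step 12: x=[5.7286] v=[-0.8227]
Step 13: x=[5.6433] v=[-0.5685]
Step 14: x=[5.5999] v=[-0.2895]
Step 15: x=[5.6002] v=[0.0022]
First v>=0 after going negative at step 15, time=2.2500

Answer: 2.2500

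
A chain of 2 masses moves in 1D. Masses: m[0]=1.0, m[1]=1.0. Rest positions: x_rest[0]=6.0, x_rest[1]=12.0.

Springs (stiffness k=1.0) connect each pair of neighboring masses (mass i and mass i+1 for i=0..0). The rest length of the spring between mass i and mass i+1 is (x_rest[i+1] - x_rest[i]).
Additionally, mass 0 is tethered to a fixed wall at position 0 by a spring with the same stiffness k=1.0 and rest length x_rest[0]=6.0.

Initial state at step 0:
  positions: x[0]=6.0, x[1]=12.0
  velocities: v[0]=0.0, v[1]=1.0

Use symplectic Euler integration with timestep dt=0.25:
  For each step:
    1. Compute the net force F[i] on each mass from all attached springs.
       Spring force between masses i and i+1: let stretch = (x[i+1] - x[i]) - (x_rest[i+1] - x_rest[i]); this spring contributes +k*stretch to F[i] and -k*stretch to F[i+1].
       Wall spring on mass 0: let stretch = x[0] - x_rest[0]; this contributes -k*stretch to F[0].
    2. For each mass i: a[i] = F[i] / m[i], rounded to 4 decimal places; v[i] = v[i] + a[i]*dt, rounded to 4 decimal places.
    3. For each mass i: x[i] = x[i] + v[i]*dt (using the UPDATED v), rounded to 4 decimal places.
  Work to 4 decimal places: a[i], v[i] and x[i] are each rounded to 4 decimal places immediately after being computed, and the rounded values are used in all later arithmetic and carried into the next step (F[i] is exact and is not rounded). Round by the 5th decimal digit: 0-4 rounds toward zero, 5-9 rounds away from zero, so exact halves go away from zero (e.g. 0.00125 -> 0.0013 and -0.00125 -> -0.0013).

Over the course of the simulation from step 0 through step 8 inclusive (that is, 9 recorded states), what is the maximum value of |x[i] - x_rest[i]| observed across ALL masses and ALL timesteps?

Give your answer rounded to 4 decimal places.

Step 0: x=[6.0000 12.0000] v=[0.0000 1.0000]
Step 1: x=[6.0000 12.2500] v=[0.0000 1.0000]
Step 2: x=[6.0156 12.4844] v=[0.0625 0.9375]
Step 3: x=[6.0596 12.6895] v=[0.1758 0.8203]
Step 4: x=[6.1392 12.8552] v=[0.3184 0.6628]
Step 5: x=[6.2549 12.9762] v=[0.4626 0.4838]
Step 6: x=[6.3997 13.0521] v=[0.5792 0.3035]
Step 7: x=[6.5603 13.0872] v=[0.6424 0.1404]
Step 8: x=[6.7188 13.0894] v=[0.6341 0.0087]
Max displacement = 1.0894

Answer: 1.0894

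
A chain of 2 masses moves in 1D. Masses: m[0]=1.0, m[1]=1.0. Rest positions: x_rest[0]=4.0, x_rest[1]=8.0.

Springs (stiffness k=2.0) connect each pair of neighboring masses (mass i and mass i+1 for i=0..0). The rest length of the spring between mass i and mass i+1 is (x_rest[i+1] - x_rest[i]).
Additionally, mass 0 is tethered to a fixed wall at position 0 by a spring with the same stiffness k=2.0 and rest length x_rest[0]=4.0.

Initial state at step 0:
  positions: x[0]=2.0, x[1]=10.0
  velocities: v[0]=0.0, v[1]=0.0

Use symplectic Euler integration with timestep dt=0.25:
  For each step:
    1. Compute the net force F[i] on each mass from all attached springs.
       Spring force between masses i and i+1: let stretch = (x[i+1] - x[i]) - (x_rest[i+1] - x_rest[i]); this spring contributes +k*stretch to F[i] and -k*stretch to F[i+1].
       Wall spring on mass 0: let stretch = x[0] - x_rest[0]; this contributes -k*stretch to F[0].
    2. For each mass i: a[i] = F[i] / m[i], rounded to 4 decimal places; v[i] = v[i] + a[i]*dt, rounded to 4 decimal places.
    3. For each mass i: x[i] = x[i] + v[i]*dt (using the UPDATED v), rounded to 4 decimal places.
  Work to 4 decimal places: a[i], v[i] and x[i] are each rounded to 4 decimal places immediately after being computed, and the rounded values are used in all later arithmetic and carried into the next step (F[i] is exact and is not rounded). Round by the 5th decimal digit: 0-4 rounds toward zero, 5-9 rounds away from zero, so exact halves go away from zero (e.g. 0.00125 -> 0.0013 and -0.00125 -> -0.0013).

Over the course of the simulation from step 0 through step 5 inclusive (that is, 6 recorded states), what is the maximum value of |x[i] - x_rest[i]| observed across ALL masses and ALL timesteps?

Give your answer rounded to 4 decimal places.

Step 0: x=[2.0000 10.0000] v=[0.0000 0.0000]
Step 1: x=[2.7500 9.5000] v=[3.0000 -2.0000]
Step 2: x=[4.0000 8.6563] v=[5.0000 -3.3750]
Step 3: x=[5.3321 7.7305] v=[5.3282 -3.7032]
Step 4: x=[6.2975 7.0049] v=[3.8614 -2.9024]
Step 5: x=[6.5641 6.6909] v=[1.0664 -1.2561]
Max displacement = 2.5641

Answer: 2.5641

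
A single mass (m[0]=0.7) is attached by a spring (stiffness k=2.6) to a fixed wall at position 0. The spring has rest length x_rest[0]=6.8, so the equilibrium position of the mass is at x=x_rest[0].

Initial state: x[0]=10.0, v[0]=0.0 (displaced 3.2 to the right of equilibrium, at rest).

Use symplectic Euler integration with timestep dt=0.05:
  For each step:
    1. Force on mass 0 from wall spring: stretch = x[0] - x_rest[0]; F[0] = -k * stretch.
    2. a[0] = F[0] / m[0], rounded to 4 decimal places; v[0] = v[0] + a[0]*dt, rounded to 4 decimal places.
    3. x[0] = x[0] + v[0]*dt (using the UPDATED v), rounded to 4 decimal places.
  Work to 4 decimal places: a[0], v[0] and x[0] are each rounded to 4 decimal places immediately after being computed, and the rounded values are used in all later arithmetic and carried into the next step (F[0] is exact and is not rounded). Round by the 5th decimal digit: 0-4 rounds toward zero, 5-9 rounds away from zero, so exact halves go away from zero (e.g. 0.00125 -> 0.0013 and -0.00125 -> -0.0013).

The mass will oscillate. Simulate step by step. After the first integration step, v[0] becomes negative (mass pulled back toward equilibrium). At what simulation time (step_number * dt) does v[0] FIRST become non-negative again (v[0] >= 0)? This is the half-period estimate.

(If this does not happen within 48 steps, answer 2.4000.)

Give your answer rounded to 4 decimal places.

Step 0: x=[10.0000] v=[0.0000]
Step 1: x=[9.9703] v=[-0.5943]
Step 2: x=[9.9111] v=[-1.1831]
Step 3: x=[9.8231] v=[-1.7609]
Step 4: x=[9.7070] v=[-2.3223]
Step 5: x=[9.5639] v=[-2.8622]
Step 6: x=[9.3951] v=[-3.3755]
Step 7: x=[9.2022] v=[-3.8574]
Step 8: x=[8.9870] v=[-4.3035]
Step 9: x=[8.7515] v=[-4.7097]
Step 10: x=[8.4979] v=[-5.0721]
Step 11: x=[8.2285] v=[-5.3874]
Step 12: x=[7.9459] v=[-5.6527]
Step 13: x=[7.6526] v=[-5.8655]
Step 14: x=[7.3514] v=[-6.0238]
Step 15: x=[7.0451] v=[-6.1262]
Step 16: x=[6.7365] v=[-6.1717]
Step 17: x=[6.4285] v=[-6.1599]
Step 18: x=[6.1240] v=[-6.0909]
Step 19: x=[5.8257] v=[-5.9654]
Step 20: x=[5.5365] v=[-5.7845]
Step 21: x=[5.2590] v=[-5.5499]
Step 22: x=[4.9958] v=[-5.2637]
Step 23: x=[4.7494] v=[-4.9286]
Step 24: x=[4.5220] v=[-4.5478]
Step 25: x=[4.3158] v=[-4.1247]
Step 26: x=[4.1326] v=[-3.6634]
Step 27: x=[3.9742] v=[-3.1680]
Step 28: x=[3.8420] v=[-2.6432]
Step 29: x=[3.7373] v=[-2.0939]
Step 30: x=[3.6610] v=[-1.5251]
Step 31: x=[3.6139] v=[-0.9421]
Step 32: x=[3.5964] v=[-0.3504]
Step 33: x=[3.6086] v=[0.2446]
First v>=0 after going negative at step 33, time=1.6500

Answer: 1.6500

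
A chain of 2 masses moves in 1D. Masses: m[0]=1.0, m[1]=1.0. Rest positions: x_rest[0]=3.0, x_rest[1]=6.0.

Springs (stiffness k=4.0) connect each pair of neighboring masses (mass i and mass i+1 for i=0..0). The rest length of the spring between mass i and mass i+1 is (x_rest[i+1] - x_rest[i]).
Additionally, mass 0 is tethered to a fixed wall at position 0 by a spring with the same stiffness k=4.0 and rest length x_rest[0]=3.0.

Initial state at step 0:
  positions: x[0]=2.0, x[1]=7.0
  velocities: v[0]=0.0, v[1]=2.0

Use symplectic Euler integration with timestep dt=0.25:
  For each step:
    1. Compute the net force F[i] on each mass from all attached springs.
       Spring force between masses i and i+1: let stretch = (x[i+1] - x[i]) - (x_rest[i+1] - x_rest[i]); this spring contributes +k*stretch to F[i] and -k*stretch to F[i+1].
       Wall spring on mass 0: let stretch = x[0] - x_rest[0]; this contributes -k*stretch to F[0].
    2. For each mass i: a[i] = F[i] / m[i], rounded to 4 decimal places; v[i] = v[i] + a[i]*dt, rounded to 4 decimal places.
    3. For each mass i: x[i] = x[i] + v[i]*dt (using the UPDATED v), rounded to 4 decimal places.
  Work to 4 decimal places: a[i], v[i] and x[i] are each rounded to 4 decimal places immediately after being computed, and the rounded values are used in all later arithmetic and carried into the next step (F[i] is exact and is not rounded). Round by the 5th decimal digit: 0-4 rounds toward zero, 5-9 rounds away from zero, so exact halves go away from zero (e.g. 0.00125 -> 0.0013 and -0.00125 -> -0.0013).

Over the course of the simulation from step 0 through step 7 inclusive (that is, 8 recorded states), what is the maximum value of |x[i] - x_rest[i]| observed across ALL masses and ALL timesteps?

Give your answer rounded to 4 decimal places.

Step 0: x=[2.0000 7.0000] v=[0.0000 2.0000]
Step 1: x=[2.7500 7.0000] v=[3.0000 0.0000]
Step 2: x=[3.8750 6.6875] v=[4.5000 -1.2500]
Step 3: x=[4.7344 6.4219] v=[3.4375 -1.0625]
Step 4: x=[4.8321 6.4844] v=[0.3906 0.2500]
Step 5: x=[4.1348 6.8838] v=[-2.7892 1.5977]
Step 6: x=[3.0911 7.3460] v=[-4.1750 1.8487]
Step 7: x=[2.3383 7.4945] v=[-3.0112 0.5938]
Max displacement = 1.8321

Answer: 1.8321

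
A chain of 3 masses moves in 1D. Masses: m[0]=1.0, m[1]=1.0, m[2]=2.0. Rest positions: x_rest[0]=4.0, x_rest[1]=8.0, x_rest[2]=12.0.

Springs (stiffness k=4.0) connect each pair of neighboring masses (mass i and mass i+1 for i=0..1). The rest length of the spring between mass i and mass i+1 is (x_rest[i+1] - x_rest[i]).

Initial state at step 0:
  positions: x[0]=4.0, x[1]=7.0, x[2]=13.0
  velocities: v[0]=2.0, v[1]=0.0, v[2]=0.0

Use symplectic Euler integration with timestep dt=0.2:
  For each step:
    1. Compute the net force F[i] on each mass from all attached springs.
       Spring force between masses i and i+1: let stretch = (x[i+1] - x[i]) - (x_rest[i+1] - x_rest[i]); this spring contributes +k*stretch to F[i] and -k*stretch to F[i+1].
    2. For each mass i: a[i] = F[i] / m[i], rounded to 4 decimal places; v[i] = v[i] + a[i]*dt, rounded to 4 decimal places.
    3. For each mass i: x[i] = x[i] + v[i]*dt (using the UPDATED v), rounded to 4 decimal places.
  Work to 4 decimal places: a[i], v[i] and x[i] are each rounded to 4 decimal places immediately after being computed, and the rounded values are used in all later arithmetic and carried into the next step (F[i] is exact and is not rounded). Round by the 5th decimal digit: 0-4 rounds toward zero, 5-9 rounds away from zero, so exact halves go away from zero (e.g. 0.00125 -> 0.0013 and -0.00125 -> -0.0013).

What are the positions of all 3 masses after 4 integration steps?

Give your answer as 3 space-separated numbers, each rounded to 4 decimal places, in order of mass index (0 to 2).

Step 0: x=[4.0000 7.0000 13.0000] v=[2.0000 0.0000 0.0000]
Step 1: x=[4.2400 7.4800 12.8400] v=[1.2000 2.4000 -0.8000]
Step 2: x=[4.3584 8.2992 12.5712] v=[0.5920 4.0960 -1.3440]
Step 3: x=[4.4673 9.1714 12.2806] v=[0.5446 4.3610 -1.4528]
Step 4: x=[4.6889 9.7884 12.0613] v=[1.1079 3.0851 -1.0965]

Answer: 4.6889 9.7884 12.0613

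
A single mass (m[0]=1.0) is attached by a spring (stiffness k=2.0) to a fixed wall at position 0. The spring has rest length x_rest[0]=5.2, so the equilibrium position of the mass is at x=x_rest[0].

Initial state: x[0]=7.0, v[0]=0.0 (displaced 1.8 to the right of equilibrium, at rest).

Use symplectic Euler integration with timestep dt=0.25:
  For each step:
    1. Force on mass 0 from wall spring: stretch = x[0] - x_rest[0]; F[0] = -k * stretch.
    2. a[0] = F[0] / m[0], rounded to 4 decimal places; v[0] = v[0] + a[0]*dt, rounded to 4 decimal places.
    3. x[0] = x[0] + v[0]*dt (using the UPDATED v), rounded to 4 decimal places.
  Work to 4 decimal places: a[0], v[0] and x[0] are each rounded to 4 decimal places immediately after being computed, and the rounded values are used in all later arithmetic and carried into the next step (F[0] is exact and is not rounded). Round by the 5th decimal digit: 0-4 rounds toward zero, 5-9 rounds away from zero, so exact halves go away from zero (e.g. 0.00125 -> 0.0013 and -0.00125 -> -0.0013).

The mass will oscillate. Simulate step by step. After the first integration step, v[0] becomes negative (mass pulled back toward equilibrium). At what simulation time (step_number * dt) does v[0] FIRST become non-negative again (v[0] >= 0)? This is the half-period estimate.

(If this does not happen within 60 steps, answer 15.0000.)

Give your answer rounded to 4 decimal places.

Answer: 2.2500

Derivation:
Step 0: x=[7.0000] v=[0.0000]
Step 1: x=[6.7750] v=[-0.9000]
Step 2: x=[6.3531] v=[-1.6875]
Step 3: x=[5.7871] v=[-2.2641]
Step 4: x=[5.1477] v=[-2.5577]
Step 5: x=[4.5148] v=[-2.5316]
Step 6: x=[3.9676] v=[-2.1890]
Step 7: x=[3.5744] v=[-1.5728]
Step 8: x=[3.3844] v=[-0.7600]
Step 9: x=[3.4214] v=[0.1478]
First v>=0 after going negative at step 9, time=2.2500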